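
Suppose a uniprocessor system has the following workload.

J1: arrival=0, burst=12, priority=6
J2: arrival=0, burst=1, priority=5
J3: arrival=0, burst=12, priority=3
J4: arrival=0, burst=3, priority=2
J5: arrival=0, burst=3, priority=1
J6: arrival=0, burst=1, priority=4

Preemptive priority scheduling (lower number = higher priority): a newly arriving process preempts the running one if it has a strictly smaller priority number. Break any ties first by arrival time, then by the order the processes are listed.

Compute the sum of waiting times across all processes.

66

Schedule: | J5 0-3 | J4 3-6 | J3 6-18 | J6 18-19 | J2 19-20 | J1 20-32 |
Completion: J1=32  J2=20  J3=18  J4=6  J5=3  J6=19
Turnaround (C−A): J1=32  J2=20  J3=18  J4=6  J5=3  J6=19
Waiting = turnaround − burst: J1=20, J2=19, J3=6, J4=3, J5=0, J6=18
Total waiting = 20 + 19 + 6 + 3 + 0 + 18 = 66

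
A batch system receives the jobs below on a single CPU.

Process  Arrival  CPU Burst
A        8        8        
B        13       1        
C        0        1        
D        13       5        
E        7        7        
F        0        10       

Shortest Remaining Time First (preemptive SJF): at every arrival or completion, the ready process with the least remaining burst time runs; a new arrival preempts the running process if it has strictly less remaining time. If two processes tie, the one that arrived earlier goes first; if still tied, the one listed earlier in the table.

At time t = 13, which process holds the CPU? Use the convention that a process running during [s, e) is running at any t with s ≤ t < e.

Gantt: | C 0-1 | F 1-11 | E 11-13 | B 13-14 | E 14-19 | D 19-24 | A 24-32 |
Completion: A=32  B=14  C=1  D=24  E=19  F=11
Turnaround (C−A): A=24  B=1  C=1  D=11  E=12  F=11

B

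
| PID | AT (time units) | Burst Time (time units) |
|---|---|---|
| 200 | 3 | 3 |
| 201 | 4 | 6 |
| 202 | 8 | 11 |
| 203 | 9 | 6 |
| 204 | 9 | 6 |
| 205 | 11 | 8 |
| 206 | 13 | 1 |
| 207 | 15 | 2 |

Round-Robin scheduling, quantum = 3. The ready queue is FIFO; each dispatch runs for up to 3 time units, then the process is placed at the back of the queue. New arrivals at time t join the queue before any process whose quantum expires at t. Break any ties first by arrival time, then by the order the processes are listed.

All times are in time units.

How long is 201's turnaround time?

Schedule: | idle 0-3 | 200 3-6 | 201 6-9 | 202 9-12 | 203 12-15 | 204 15-18 | 201 18-21 | 205 21-24 | 202 24-27 | 206 27-28 | 207 28-30 | 203 30-33 | 204 33-36 | 205 36-39 | 202 39-42 | 205 42-44 | 202 44-46 |
Completion: 200=6  201=21  202=46  203=33  204=36  205=44  206=28  207=30
Turnaround(201) = completion − arrival = 21 − 4 = 17

17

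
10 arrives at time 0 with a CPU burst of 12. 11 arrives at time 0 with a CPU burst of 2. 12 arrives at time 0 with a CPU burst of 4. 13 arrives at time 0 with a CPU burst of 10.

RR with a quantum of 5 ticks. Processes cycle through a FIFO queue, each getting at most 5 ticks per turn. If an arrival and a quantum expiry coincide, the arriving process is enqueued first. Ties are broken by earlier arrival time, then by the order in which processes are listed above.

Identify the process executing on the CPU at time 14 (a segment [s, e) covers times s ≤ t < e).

Timeline: | 10 0-5 | 11 5-7 | 12 7-11 | 13 11-16 | 10 16-21 | 13 21-26 | 10 26-28 |
Completion: 10=28  11=7  12=11  13=26

13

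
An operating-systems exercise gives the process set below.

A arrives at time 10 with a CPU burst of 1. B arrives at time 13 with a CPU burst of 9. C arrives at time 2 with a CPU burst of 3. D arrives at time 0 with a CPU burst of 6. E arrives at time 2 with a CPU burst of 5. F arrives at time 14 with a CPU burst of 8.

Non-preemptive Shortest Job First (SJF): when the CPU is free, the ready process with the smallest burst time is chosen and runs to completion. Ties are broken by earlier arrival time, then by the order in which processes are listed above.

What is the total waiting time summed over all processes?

26

Gantt: | D 0-6 | C 6-9 | E 9-14 | A 14-15 | F 15-23 | B 23-32 |
Completion: A=15  B=32  C=9  D=6  E=14  F=23
Turnaround (C−A): A=5  B=19  C=7  D=6  E=12  F=9
Waiting = turnaround − burst: A=4, B=10, C=4, D=0, E=7, F=1
Total waiting = 4 + 10 + 4 + 0 + 7 + 1 = 26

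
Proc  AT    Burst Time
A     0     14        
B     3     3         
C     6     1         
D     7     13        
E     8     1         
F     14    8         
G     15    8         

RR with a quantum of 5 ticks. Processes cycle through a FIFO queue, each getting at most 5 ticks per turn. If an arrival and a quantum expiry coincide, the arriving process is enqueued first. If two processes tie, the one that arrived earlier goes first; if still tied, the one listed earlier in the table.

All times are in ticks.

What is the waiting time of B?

Timeline: | A 0-5 | B 5-8 | A 8-13 | C 13-14 | D 14-19 | E 19-20 | A 20-24 | F 24-29 | G 29-34 | D 34-39 | F 39-42 | G 42-45 | D 45-48 |
Completion: A=24  B=8  C=14  D=48  E=20  F=42  G=45
Turnaround (C−A): A=24  B=5  C=8  D=41  E=12  F=28  G=30
Waiting(B) = turnaround − burst = 5 − 3 = 2

2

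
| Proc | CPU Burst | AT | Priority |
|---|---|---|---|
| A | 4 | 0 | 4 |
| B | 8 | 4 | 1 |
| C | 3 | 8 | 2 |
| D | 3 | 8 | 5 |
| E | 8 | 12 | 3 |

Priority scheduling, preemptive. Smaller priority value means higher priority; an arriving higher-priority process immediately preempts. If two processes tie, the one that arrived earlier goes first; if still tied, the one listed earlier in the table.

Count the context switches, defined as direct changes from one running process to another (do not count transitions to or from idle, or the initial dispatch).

Timeline: | A 0-4 | B 4-12 | C 12-15 | E 15-23 | D 23-26 |
Completion: A=4  B=12  C=15  D=26  E=23

4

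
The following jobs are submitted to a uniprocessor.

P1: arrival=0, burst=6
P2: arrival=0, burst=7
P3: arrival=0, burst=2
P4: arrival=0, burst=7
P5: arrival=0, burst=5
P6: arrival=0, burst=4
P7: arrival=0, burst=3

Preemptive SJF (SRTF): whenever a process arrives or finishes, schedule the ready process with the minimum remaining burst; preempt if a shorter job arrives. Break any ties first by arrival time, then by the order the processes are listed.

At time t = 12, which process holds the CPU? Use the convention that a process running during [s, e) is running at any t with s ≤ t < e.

P5

Schedule: | P3 0-2 | P7 2-5 | P6 5-9 | P5 9-14 | P1 14-20 | P2 20-27 | P4 27-34 |
Completion: P1=20  P2=27  P3=2  P4=34  P5=14  P6=9  P7=5
Turnaround (C−A): P1=20  P2=27  P3=2  P4=34  P5=14  P6=9  P7=5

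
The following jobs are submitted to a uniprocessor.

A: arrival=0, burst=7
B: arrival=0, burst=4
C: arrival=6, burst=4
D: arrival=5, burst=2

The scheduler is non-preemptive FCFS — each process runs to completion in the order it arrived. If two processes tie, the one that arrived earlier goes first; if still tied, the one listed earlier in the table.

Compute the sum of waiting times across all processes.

20

Timeline: | A 0-7 | B 7-11 | D 11-13 | C 13-17 |
Completion: A=7  B=11  C=17  D=13
Turnaround (C−A): A=7  B=11  C=11  D=8
Waiting = turnaround − burst: A=0, B=7, C=7, D=6
Total waiting = 0 + 7 + 7 + 6 = 20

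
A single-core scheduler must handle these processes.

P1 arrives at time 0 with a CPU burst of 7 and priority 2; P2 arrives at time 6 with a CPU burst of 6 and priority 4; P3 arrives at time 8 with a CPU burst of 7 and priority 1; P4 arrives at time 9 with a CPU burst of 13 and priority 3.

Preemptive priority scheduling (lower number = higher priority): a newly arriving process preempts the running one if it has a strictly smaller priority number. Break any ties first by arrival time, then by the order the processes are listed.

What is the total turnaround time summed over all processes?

60

Gantt: | P1 0-7 | P2 7-8 | P3 8-15 | P4 15-28 | P2 28-33 |
Completion: P1=7  P2=33  P3=15  P4=28
Turnaround (C−A): P1=7  P2=27  P3=7  P4=19
Turnaround = completion − arrival: P1=7, P2=27, P3=7, P4=19
Total turnaround = 7 + 27 + 7 + 19 = 60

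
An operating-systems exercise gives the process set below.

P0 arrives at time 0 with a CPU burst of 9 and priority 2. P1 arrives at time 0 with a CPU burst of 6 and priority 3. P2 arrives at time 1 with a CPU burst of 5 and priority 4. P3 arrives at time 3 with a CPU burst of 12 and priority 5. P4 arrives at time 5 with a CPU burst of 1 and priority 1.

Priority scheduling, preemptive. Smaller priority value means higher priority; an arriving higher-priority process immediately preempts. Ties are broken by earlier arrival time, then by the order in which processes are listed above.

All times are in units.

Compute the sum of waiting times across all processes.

44

Schedule: | P0 0-5 | P4 5-6 | P0 6-10 | P1 10-16 | P2 16-21 | P3 21-33 |
Completion: P0=10  P1=16  P2=21  P3=33  P4=6
Turnaround (C−A): P0=10  P1=16  P2=20  P3=30  P4=1
Waiting = turnaround − burst: P0=1, P1=10, P2=15, P3=18, P4=0
Total waiting = 1 + 10 + 15 + 18 + 0 = 44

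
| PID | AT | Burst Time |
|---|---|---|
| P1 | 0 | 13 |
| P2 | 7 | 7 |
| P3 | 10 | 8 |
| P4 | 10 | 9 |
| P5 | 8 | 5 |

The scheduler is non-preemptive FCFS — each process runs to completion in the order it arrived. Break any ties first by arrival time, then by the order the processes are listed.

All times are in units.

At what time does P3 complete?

33

Gantt: | P1 0-13 | P2 13-20 | P5 20-25 | P3 25-33 | P4 33-42 |
Completion: P1=13  P2=20  P3=33  P4=42  P5=25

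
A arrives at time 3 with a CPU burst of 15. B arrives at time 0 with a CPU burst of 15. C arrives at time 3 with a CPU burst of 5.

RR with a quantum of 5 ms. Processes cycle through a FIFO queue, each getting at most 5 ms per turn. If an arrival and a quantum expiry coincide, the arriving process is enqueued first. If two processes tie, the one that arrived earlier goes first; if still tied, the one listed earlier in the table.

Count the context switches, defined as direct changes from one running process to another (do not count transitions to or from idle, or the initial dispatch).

Timeline: | B 0-5 | A 5-10 | C 10-15 | B 15-20 | A 20-25 | B 25-30 | A 30-35 |
Completion: A=35  B=30  C=15
Turnaround (C−A): A=32  B=30  C=12

6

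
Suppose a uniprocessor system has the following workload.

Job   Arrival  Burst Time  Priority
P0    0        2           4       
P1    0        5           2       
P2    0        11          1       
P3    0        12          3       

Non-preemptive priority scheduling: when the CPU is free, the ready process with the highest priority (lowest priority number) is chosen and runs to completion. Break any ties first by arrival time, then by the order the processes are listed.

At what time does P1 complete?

16

Gantt: | P2 0-11 | P1 11-16 | P3 16-28 | P0 28-30 |
Completion: P0=30  P1=16  P2=11  P3=28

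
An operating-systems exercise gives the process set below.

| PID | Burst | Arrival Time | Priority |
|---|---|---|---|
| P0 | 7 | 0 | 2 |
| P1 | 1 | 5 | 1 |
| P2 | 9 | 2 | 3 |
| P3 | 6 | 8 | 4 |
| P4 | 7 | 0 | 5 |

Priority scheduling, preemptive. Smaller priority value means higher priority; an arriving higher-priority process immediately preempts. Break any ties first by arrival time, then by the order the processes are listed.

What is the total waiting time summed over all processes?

Timeline: | P0 0-5 | P1 5-6 | P0 6-8 | P2 8-17 | P3 17-23 | P4 23-30 |
Completion: P0=8  P1=6  P2=17  P3=23  P4=30
Waiting = turnaround − burst: P0=1, P1=0, P2=6, P3=9, P4=23
Total waiting = 1 + 0 + 6 + 9 + 23 = 39

39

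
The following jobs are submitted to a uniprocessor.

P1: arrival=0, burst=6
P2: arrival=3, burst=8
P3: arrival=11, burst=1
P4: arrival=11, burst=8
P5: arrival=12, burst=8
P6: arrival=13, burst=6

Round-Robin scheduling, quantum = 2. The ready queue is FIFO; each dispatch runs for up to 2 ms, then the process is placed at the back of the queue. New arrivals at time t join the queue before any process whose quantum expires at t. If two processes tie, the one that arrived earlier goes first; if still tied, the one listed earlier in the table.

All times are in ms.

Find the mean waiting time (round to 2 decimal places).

Timeline: | P1 0-4 | P2 4-6 | P1 6-8 | P2 8-12 | P3 12-13 | P4 13-15 | P5 15-17 | P2 17-19 | P6 19-21 | P4 21-23 | P5 23-25 | P6 25-27 | P4 27-29 | P5 29-31 | P6 31-33 | P4 33-35 | P5 35-37 |
Completion: P1=8  P2=19  P3=13  P4=35  P5=37  P6=33
Turnaround (C−A): P1=8  P2=16  P3=2  P4=24  P5=25  P6=20
Waiting times: P1=2, P2=8, P3=1, P4=16, P5=17, P6=14
Average waiting = (2+8+1+16+17+14) / 6 = 58/6 = 9.67

9.67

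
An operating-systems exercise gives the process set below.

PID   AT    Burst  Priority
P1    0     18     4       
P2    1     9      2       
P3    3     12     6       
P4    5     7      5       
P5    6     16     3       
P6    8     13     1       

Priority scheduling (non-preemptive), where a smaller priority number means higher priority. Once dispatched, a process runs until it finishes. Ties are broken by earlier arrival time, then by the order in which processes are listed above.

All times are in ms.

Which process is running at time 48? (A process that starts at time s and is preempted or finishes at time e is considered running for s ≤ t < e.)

P5

Gantt: | P1 0-18 | P6 18-31 | P2 31-40 | P5 40-56 | P4 56-63 | P3 63-75 |
Completion: P1=18  P2=40  P3=75  P4=63  P5=56  P6=31
Turnaround (C−A): P1=18  P2=39  P3=72  P4=58  P5=50  P6=23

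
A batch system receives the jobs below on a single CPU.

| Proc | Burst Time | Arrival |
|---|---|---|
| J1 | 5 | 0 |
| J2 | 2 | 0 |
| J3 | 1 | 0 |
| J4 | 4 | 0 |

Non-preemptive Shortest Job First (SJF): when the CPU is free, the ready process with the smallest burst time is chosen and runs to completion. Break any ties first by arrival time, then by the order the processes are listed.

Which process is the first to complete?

J3

Timeline: | J3 0-1 | J2 1-3 | J4 3-7 | J1 7-12 |
Completion: J1=12  J2=3  J3=1  J4=7
Turnaround (C−A): J1=12  J2=3  J3=1  J4=7
Finish order: J3 → J2 → J4 → J1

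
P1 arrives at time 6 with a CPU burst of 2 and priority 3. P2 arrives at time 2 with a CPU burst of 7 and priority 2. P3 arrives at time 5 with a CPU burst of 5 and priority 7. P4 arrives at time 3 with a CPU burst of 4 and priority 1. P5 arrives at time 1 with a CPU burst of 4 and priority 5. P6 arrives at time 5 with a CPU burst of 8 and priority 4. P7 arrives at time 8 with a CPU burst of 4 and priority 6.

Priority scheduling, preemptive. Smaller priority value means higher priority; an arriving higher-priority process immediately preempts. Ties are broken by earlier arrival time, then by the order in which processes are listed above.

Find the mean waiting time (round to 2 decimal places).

12.14

Schedule: | idle 0-1 | P5 1-2 | P2 2-3 | P4 3-7 | P2 7-13 | P1 13-15 | P6 15-23 | P5 23-26 | P7 26-30 | P3 30-35 |
Completion: P1=15  P2=13  P3=35  P4=7  P5=26  P6=23  P7=30
Turnaround (C−A): P1=9  P2=11  P3=30  P4=4  P5=25  P6=18  P7=22
Waiting times: P1=7, P2=4, P3=25, P4=0, P5=21, P6=10, P7=18
Average waiting = (7+4+25+0+21+10+18) / 7 = 85/7 = 12.14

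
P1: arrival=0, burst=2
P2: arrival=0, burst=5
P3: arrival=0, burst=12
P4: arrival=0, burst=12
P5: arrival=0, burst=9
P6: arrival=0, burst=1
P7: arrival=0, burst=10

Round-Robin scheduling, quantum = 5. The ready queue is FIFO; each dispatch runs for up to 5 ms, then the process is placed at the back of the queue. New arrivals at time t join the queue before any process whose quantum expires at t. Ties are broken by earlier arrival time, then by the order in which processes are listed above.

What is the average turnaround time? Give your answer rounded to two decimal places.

31.57

Timeline: | P1 0-2 | P2 2-7 | P3 7-12 | P4 12-17 | P5 17-22 | P6 22-23 | P7 23-28 | P3 28-33 | P4 33-38 | P5 38-42 | P7 42-47 | P3 47-49 | P4 49-51 |
Completion: P1=2  P2=7  P3=49  P4=51  P5=42  P6=23  P7=47
Turnaround (C−A): P1=2  P2=7  P3=49  P4=51  P5=42  P6=23  P7=47
Turnaround times: P1=2, P2=7, P3=49, P4=51, P5=42, P6=23, P7=47
Average turnaround = (2+7+49+51+42+23+47) / 7 = 221/7 = 31.57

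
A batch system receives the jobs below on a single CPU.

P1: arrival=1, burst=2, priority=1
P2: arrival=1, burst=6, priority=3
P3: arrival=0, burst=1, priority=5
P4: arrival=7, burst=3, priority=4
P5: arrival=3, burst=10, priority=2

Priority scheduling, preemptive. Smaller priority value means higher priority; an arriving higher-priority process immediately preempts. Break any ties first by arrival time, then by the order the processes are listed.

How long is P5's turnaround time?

10

Gantt: | P3 0-1 | P1 1-3 | P5 3-13 | P2 13-19 | P4 19-22 |
Completion: P1=3  P2=19  P3=1  P4=22  P5=13
Turnaround(P5) = completion − arrival = 13 − 3 = 10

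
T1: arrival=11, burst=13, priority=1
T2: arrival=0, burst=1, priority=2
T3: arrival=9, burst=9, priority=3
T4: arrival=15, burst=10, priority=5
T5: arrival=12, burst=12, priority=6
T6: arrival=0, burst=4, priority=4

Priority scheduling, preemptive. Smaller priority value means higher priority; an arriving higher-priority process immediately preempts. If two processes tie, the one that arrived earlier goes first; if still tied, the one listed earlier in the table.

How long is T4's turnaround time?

26

Gantt: | T2 0-1 | T6 1-5 | idle 5-9 | T3 9-11 | T1 11-24 | T3 24-31 | T4 31-41 | T5 41-53 |
Completion: T1=24  T2=1  T3=31  T4=41  T5=53  T6=5
Turnaround(T4) = completion − arrival = 41 − 15 = 26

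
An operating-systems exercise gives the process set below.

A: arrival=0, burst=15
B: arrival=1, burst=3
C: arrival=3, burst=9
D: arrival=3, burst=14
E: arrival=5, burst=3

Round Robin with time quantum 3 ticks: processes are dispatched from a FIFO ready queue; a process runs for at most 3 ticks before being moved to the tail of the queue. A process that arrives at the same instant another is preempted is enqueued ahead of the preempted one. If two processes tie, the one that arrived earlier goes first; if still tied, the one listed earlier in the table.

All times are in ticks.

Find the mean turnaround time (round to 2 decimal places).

25.60

Gantt: | A 0-3 | B 3-6 | C 6-9 | D 9-12 | A 12-15 | E 15-18 | C 18-21 | D 21-24 | A 24-27 | C 27-30 | D 30-33 | A 33-36 | D 36-39 | A 39-42 | D 42-44 |
Completion: A=42  B=6  C=30  D=44  E=18
Turnaround times: A=42, B=5, C=27, D=41, E=13
Average turnaround = (42+5+27+41+13) / 5 = 128/5 = 25.60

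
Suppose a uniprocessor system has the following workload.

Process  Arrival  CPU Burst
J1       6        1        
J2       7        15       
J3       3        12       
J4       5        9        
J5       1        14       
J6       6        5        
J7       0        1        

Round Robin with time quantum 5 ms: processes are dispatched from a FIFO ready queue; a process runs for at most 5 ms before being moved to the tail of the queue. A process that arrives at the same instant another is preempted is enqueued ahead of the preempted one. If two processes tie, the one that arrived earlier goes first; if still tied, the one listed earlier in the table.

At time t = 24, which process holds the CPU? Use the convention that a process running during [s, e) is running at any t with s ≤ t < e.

Schedule: | J7 0-1 | J5 1-6 | J3 6-11 | J4 11-16 | J1 16-17 | J6 17-22 | J5 22-27 | J2 27-32 | J3 32-37 | J4 37-41 | J5 41-45 | J2 45-50 | J3 50-52 | J2 52-57 |
Completion: J1=17  J2=57  J3=52  J4=41  J5=45  J6=22  J7=1

J5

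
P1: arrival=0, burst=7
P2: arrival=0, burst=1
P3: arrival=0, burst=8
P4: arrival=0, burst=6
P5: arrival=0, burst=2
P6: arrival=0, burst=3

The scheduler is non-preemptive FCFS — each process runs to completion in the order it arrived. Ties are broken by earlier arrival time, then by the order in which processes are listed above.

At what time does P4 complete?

22

Gantt: | P1 0-7 | P2 7-8 | P3 8-16 | P4 16-22 | P5 22-24 | P6 24-27 |
Completion: P1=7  P2=8  P3=16  P4=22  P5=24  P6=27
Turnaround (C−A): P1=7  P2=8  P3=16  P4=22  P5=24  P6=27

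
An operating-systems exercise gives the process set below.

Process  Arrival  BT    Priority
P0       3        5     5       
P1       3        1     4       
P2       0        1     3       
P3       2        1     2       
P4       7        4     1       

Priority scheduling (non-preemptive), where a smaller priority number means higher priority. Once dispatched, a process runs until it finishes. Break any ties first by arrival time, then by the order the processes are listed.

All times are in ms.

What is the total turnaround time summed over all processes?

Gantt: | P2 0-1 | idle 1-2 | P3 2-3 | P1 3-4 | P0 4-9 | P4 9-13 |
Completion: P0=9  P1=4  P2=1  P3=3  P4=13
Turnaround = completion − arrival: P0=6, P1=1, P2=1, P3=1, P4=6
Total turnaround = 6 + 1 + 1 + 1 + 6 = 15

15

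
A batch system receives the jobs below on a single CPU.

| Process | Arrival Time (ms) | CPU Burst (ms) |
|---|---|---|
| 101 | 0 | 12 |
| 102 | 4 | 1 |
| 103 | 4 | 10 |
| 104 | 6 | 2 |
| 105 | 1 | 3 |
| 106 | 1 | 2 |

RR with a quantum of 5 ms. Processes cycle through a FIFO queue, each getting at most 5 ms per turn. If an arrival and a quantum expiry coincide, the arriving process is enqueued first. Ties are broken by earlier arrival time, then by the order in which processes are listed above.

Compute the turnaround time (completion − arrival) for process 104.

Schedule: | 101 0-5 | 105 5-8 | 106 8-10 | 102 10-11 | 103 11-16 | 101 16-21 | 104 21-23 | 103 23-28 | 101 28-30 |
Completion: 101=30  102=11  103=28  104=23  105=8  106=10
Turnaround(104) = completion − arrival = 23 − 6 = 17

17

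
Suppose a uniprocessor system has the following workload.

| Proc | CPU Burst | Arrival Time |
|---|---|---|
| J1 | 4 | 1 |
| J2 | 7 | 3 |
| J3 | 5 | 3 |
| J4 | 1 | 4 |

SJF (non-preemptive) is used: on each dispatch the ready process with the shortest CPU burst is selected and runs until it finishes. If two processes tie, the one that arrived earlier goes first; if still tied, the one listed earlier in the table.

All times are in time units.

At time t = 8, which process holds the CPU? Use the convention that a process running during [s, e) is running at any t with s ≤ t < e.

Gantt: | idle 0-1 | J1 1-5 | J4 5-6 | J3 6-11 | J2 11-18 |
Completion: J1=5  J2=18  J3=11  J4=6
Turnaround (C−A): J1=4  J2=15  J3=8  J4=2

J3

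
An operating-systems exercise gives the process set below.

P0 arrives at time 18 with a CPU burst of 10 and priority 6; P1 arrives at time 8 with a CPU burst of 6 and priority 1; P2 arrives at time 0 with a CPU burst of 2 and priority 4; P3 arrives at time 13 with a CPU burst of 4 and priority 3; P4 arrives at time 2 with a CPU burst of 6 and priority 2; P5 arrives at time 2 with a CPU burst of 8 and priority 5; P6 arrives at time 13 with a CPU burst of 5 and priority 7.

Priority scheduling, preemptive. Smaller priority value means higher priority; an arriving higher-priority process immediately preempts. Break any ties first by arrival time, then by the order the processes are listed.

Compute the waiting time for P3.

Timeline: | P2 0-2 | P4 2-8 | P1 8-14 | P3 14-18 | P5 18-26 | P0 26-36 | P6 36-41 |
Completion: P0=36  P1=14  P2=2  P3=18  P4=8  P5=26  P6=41
Turnaround (C−A): P0=18  P1=6  P2=2  P3=5  P4=6  P5=24  P6=28
Waiting(P3) = turnaround − burst = 5 − 4 = 1

1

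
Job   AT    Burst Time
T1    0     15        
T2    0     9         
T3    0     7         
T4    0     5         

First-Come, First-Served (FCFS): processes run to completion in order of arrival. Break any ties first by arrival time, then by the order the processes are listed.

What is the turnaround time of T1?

Timeline: | T1 0-15 | T2 15-24 | T3 24-31 | T4 31-36 |
Completion: T1=15  T2=24  T3=31  T4=36
Turnaround(T1) = completion − arrival = 15 − 0 = 15

15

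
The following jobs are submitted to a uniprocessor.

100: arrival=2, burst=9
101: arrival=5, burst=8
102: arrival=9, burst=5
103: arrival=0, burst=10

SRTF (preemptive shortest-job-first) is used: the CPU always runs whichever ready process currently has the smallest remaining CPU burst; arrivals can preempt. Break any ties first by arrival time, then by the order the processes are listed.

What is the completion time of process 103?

10

Schedule: | 103 0-10 | 102 10-15 | 101 15-23 | 100 23-32 |
Completion: 100=32  101=23  102=15  103=10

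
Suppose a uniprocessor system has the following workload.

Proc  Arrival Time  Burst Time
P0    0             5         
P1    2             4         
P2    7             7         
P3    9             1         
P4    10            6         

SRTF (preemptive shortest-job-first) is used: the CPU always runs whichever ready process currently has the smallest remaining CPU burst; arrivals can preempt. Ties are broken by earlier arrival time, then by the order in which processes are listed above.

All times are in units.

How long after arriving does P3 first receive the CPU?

Timeline: | P0 0-5 | P1 5-9 | P3 9-10 | P4 10-16 | P2 16-23 |
Completion: P0=5  P1=9  P2=23  P3=10  P4=16
Response(P3) = first start − arrival = 9 − 9 = 0

0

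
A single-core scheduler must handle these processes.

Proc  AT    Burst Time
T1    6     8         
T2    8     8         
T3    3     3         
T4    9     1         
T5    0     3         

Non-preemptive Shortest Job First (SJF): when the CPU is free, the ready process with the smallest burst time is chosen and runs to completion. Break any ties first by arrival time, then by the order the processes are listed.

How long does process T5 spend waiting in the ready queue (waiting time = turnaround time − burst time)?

Timeline: | T5 0-3 | T3 3-6 | T1 6-14 | T4 14-15 | T2 15-23 |
Completion: T1=14  T2=23  T3=6  T4=15  T5=3
Turnaround (C−A): T1=8  T2=15  T3=3  T4=6  T5=3
Waiting(T5) = turnaround − burst = 3 − 3 = 0

0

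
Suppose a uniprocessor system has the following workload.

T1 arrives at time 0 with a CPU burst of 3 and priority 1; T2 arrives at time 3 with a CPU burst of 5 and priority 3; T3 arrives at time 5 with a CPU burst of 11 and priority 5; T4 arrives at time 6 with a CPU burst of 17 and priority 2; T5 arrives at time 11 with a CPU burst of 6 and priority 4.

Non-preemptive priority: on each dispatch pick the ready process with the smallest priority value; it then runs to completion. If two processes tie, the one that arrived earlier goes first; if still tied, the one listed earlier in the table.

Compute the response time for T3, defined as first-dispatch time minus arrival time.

26

Gantt: | T1 0-3 | T2 3-8 | T4 8-25 | T5 25-31 | T3 31-42 |
Completion: T1=3  T2=8  T3=42  T4=25  T5=31
Turnaround (C−A): T1=3  T2=5  T3=37  T4=19  T5=20
Response(T3) = first start − arrival = 31 − 5 = 26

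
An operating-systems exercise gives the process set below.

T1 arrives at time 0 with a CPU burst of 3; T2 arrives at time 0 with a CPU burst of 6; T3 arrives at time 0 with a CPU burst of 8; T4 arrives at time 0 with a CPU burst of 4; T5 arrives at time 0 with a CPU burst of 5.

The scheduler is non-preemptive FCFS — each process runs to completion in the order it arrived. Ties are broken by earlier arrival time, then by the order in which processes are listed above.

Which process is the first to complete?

Schedule: | T1 0-3 | T2 3-9 | T3 9-17 | T4 17-21 | T5 21-26 |
Completion: T1=3  T2=9  T3=17  T4=21  T5=26
Turnaround (C−A): T1=3  T2=9  T3=17  T4=21  T5=26
Finish order: T1 → T2 → T3 → T4 → T5

T1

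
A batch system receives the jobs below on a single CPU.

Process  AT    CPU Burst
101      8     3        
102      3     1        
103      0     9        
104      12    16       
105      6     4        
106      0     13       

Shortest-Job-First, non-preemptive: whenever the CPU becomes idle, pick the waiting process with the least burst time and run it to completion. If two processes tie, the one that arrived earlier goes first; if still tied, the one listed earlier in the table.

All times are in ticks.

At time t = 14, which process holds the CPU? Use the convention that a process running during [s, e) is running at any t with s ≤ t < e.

Gantt: | 103 0-9 | 102 9-10 | 101 10-13 | 105 13-17 | 106 17-30 | 104 30-46 |
Completion: 101=13  102=10  103=9  104=46  105=17  106=30

105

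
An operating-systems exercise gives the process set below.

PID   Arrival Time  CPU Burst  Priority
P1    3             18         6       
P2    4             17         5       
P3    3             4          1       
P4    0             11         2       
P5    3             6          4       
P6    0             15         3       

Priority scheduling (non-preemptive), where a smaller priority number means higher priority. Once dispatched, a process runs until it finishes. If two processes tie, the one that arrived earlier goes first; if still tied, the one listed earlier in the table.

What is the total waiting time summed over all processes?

132

Timeline: | P4 0-11 | P3 11-15 | P6 15-30 | P5 30-36 | P2 36-53 | P1 53-71 |
Completion: P1=71  P2=53  P3=15  P4=11  P5=36  P6=30
Turnaround (C−A): P1=68  P2=49  P3=12  P4=11  P5=33  P6=30
Waiting = turnaround − burst: P1=50, P2=32, P3=8, P4=0, P5=27, P6=15
Total waiting = 50 + 32 + 8 + 0 + 27 + 15 = 132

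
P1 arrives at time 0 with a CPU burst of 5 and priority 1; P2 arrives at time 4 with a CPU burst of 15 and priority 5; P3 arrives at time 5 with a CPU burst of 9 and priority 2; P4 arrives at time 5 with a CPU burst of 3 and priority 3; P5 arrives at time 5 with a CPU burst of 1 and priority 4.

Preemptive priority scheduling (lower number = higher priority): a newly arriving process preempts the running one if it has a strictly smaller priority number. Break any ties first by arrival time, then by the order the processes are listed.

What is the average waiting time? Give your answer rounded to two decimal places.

Timeline: | P1 0-5 | P3 5-14 | P4 14-17 | P5 17-18 | P2 18-33 |
Completion: P1=5  P2=33  P3=14  P4=17  P5=18
Turnaround (C−A): P1=5  P2=29  P3=9  P4=12  P5=13
Waiting times: P1=0, P2=14, P3=0, P4=9, P5=12
Average waiting = (0+14+0+9+12) / 5 = 35/5 = 7.00

7.00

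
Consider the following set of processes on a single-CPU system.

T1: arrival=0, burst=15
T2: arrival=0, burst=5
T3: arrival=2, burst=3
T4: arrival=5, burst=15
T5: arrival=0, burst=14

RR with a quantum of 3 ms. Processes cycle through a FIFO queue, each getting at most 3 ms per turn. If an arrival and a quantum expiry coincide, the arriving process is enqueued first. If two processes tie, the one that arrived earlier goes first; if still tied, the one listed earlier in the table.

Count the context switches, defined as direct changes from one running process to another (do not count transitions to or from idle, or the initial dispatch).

Timeline: | T1 0-3 | T2 3-6 | T5 6-9 | T3 9-12 | T1 12-15 | T4 15-18 | T2 18-20 | T5 20-23 | T1 23-26 | T4 26-29 | T5 29-32 | T1 32-35 | T4 35-38 | T5 38-41 | T1 41-44 | T4 44-47 | T5 47-49 | T4 49-52 |
Completion: T1=44  T2=20  T3=12  T4=52  T5=49
Turnaround (C−A): T1=44  T2=20  T3=10  T4=47  T5=49

17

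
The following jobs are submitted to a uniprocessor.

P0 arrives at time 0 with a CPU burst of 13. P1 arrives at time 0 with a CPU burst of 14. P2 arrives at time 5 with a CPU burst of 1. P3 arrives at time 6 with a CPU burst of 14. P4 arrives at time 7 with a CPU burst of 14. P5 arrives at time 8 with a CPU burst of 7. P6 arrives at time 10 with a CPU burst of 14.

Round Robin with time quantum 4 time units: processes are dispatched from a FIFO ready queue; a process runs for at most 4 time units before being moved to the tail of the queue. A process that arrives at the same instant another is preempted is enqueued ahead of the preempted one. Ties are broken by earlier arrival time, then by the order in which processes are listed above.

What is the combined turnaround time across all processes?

Timeline: | P0 0-4 | P1 4-8 | P0 8-12 | P2 12-13 | P3 13-17 | P4 17-21 | P5 21-25 | P1 25-29 | P6 29-33 | P0 33-37 | P3 37-41 | P4 41-45 | P5 45-48 | P1 48-52 | P6 52-56 | P0 56-57 | P3 57-61 | P4 61-65 | P1 65-67 | P6 67-71 | P3 71-73 | P4 73-75 | P6 75-77 |
Completion: P0=57  P1=67  P2=13  P3=73  P4=75  P5=48  P6=77
Turnaround (C−A): P0=57  P1=67  P2=8  P3=67  P4=68  P5=40  P6=67
Turnaround = completion − arrival: P0=57, P1=67, P2=8, P3=67, P4=68, P5=40, P6=67
Total turnaround = 57 + 67 + 8 + 67 + 68 + 40 + 67 = 374

374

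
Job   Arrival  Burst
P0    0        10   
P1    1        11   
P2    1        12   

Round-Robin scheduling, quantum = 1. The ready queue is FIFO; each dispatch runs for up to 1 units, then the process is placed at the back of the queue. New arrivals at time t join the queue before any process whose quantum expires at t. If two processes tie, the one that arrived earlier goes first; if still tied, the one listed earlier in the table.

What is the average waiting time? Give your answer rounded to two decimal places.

Timeline: | P0 0-1 | P1 1-2 | P2 2-3 | P0 3-4 | P1 4-5 | P2 5-6 | P0 6-7 | P1 7-8 | P2 8-9 | P0 9-10 | P1 10-11 | P2 11-12 | P0 12-13 | P1 13-14 | P2 14-15 | P0 15-16 | P1 16-17 | P2 17-18 | P0 18-19 | P1 19-20 | P2 20-21 | P0 21-22 | P1 22-23 | P2 23-24 | P0 24-25 | P1 25-26 | P2 26-27 | P0 27-28 | P1 28-29 | P2 29-30 | P1 30-31 | P2 31-33 |
Completion: P0=28  P1=31  P2=33
Turnaround (C−A): P0=28  P1=30  P2=32
Waiting times: P0=18, P1=19, P2=20
Average waiting = (18+19+20) / 3 = 57/3 = 19.00

19.00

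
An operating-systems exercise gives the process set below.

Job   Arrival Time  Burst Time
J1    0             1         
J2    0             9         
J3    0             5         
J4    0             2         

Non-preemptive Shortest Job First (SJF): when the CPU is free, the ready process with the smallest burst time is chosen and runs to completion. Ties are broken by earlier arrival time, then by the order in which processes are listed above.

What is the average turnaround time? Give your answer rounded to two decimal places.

7.25

Timeline: | J1 0-1 | J4 1-3 | J3 3-8 | J2 8-17 |
Completion: J1=1  J2=17  J3=8  J4=3
Turnaround times: J1=1, J2=17, J3=8, J4=3
Average turnaround = (1+17+8+3) / 4 = 29/4 = 7.25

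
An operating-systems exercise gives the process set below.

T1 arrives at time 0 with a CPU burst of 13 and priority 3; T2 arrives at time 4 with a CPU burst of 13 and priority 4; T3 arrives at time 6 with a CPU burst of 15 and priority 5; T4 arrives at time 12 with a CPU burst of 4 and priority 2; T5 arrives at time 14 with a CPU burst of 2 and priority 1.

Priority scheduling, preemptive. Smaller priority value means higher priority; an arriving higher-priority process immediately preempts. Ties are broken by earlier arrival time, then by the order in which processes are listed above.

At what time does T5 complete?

Schedule: | T1 0-12 | T4 12-14 | T5 14-16 | T4 16-18 | T1 18-19 | T2 19-32 | T3 32-47 |
Completion: T1=19  T2=32  T3=47  T4=18  T5=16

16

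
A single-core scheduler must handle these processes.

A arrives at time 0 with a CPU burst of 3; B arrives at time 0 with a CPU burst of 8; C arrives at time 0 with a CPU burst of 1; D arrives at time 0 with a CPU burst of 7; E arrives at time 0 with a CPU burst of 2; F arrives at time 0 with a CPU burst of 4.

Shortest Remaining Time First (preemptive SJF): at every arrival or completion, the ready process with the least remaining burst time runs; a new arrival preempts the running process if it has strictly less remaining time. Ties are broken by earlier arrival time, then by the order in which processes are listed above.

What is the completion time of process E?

3

Schedule: | C 0-1 | E 1-3 | A 3-6 | F 6-10 | D 10-17 | B 17-25 |
Completion: A=6  B=25  C=1  D=17  E=3  F=10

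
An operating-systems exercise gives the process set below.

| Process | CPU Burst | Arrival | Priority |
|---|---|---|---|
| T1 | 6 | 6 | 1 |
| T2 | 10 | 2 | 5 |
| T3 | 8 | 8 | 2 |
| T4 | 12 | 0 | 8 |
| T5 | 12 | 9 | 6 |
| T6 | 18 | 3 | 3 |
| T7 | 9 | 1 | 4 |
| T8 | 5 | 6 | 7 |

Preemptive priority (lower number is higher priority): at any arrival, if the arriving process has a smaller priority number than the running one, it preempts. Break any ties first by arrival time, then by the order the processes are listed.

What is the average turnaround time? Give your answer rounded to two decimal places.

Gantt: | T4 0-1 | T7 1-3 | T6 3-6 | T1 6-12 | T3 12-20 | T6 20-35 | T7 35-42 | T2 42-52 | T5 52-64 | T8 64-69 | T4 69-80 |
Completion: T1=12  T2=52  T3=20  T4=80  T5=64  T6=35  T7=42  T8=69
Turnaround times: T1=6, T2=50, T3=12, T4=80, T5=55, T6=32, T7=41, T8=63
Average turnaround = (6+50+12+80+55+32+41+63) / 8 = 339/8 = 42.38

42.38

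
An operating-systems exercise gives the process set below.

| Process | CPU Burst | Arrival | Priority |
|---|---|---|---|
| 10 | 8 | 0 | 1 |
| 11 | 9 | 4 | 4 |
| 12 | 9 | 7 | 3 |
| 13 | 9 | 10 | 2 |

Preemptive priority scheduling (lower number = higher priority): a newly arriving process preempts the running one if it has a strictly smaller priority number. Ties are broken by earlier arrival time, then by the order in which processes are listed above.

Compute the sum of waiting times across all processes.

32

Gantt: | 10 0-8 | 12 8-10 | 13 10-19 | 12 19-26 | 11 26-35 |
Completion: 10=8  11=35  12=26  13=19
Waiting = turnaround − burst: 10=0, 11=22, 12=10, 13=0
Total waiting = 0 + 22 + 10 + 0 = 32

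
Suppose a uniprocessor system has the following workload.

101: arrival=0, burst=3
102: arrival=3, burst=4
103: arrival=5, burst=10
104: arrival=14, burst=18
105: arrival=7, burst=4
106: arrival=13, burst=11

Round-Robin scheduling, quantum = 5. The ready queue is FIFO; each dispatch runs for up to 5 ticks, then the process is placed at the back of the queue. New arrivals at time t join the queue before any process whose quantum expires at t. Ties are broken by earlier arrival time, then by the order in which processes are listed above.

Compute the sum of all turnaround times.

Schedule: | 101 0-3 | 102 3-7 | 103 7-12 | 105 12-16 | 103 16-21 | 106 21-26 | 104 26-31 | 106 31-36 | 104 36-41 | 106 41-42 | 104 42-50 |
Completion: 101=3  102=7  103=21  104=50  105=16  106=42
Turnaround (C−A): 101=3  102=4  103=16  104=36  105=9  106=29
Turnaround = completion − arrival: 101=3, 102=4, 103=16, 104=36, 105=9, 106=29
Total turnaround = 3 + 4 + 16 + 36 + 9 + 29 = 97

97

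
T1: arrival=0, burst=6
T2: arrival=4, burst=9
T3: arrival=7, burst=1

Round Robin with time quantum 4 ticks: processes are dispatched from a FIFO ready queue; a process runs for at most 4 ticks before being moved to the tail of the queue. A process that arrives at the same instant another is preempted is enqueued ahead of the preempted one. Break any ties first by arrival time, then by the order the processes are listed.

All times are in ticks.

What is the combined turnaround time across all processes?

26

Timeline: | T1 0-4 | T2 4-8 | T1 8-10 | T3 10-11 | T2 11-16 |
Completion: T1=10  T2=16  T3=11
Turnaround = completion − arrival: T1=10, T2=12, T3=4
Total turnaround = 10 + 12 + 4 = 26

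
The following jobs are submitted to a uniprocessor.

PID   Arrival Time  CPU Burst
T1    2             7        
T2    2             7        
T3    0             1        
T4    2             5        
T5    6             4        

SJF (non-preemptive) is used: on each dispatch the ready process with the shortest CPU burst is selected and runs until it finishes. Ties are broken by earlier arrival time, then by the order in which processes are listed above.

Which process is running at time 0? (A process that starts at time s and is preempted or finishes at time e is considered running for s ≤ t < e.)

Timeline: | T3 0-1 | idle 1-2 | T4 2-7 | T5 7-11 | T1 11-18 | T2 18-25 |
Completion: T1=18  T2=25  T3=1  T4=7  T5=11
Turnaround (C−A): T1=16  T2=23  T3=1  T4=5  T5=5

T3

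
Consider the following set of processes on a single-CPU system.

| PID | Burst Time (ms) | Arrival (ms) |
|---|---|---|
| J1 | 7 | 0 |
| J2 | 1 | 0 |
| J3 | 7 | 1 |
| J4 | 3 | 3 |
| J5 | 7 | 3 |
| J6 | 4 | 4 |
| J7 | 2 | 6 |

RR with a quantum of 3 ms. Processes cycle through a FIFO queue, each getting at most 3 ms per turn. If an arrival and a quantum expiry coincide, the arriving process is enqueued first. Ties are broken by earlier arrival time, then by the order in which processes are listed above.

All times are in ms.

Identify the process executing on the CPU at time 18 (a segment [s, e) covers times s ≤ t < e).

J6

Schedule: | J1 0-3 | J2 3-4 | J3 4-7 | J4 7-10 | J5 10-13 | J1 13-16 | J6 16-19 | J7 19-21 | J3 21-24 | J5 24-27 | J1 27-28 | J6 28-29 | J3 29-30 | J5 30-31 |
Completion: J1=28  J2=4  J3=30  J4=10  J5=31  J6=29  J7=21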